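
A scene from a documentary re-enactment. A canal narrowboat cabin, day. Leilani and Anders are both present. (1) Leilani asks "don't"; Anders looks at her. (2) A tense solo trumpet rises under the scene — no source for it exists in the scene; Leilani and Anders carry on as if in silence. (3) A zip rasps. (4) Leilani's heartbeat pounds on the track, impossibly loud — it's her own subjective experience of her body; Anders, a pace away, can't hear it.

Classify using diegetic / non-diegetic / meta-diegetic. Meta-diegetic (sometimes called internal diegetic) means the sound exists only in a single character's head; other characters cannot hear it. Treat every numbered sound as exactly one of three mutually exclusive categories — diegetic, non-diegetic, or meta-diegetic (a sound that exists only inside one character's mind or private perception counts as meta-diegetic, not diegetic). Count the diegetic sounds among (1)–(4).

2

(1) spoken by a character present in the story world → diegetic.
Sound (2): it has no source in the story world and no character can hear it — it's underscore, so non-diegetic.
(3) is diegetic: an in-world source (a zip); characters could hear it.
(4) is meta-diegetic: a subjective body sound — Leilani's private perception, inaudible to Anders.
Diegetic: (1), (3) — that's 2.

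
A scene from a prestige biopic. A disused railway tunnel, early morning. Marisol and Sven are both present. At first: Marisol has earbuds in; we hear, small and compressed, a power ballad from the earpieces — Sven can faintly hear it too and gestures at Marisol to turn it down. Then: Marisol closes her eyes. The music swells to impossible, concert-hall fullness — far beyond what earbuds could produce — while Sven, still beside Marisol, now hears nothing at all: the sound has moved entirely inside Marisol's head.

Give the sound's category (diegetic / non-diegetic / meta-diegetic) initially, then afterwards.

diegetic, meta-diegetic

Initially: the earbuds are a physical source both characters can hear → diegetic.
Afterwards: the music now exists only as Marisol's subjective experience; Sven can no longer hear it → meta-diegetic.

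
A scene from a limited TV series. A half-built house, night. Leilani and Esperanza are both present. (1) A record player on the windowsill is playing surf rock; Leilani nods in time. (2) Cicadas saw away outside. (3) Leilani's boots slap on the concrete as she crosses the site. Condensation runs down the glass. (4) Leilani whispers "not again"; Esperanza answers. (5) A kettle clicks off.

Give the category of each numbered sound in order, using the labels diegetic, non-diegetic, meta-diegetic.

Sound (1): a record player is a physical source in the scene and Leilani reacts to it, so diegetic.
Sound (2): cicadas is part of the location's real environment, so diegetic.
(3) is diegetic: a character's body making contact with the set — an in-world sound.
(4) on-screen dialogue — Leilani speaks and Esperanza is there to hear → diegetic.
(5) a kettle is a real object/event in the scene's world → diegetic.

diegetic, diegetic, diegetic, diegetic, diegetic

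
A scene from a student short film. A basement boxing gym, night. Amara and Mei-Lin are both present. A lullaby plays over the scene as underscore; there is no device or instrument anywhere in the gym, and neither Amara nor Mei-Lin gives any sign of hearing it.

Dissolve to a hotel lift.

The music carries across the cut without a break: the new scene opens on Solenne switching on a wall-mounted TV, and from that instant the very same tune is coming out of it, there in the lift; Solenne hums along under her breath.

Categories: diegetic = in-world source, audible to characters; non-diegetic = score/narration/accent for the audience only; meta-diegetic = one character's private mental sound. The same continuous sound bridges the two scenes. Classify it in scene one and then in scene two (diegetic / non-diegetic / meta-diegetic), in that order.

Scene one: there's no in-world source anywhere and no character hears it — underscore for the audience only → non-diegetic.
Scene two: once Solenne turns on a wall-mounted TV, the music has a real source in the story world and Solenne reacts to it → diegetic.

non-diegetic, diegetic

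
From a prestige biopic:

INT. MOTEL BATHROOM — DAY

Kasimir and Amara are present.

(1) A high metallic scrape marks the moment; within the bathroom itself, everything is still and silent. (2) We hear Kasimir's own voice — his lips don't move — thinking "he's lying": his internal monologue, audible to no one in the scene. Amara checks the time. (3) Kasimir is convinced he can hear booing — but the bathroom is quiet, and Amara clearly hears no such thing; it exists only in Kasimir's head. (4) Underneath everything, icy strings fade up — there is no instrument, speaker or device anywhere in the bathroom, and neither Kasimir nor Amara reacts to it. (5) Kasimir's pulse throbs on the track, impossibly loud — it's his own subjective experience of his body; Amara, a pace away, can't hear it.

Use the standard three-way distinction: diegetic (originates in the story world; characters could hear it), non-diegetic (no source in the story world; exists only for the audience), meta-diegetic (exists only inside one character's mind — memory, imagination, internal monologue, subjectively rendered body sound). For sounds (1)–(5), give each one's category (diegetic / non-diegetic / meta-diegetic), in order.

(1) it's a sound-design accent with no in-world source; no one in the scene can hear it → non-diegetic.
(2) is meta-diegetic: it's Kasimir's unspoken thought, heard only by the audience via his subjectivity.
(3) Kasimir alone 'hears' it — an imagined sound, not present in the space → meta-diegetic.
(4) it has no source in the story world and no character can hear it — it's underscore → non-diegetic.
(5) is meta-diegetic: a subjective body sound — Kasimir's private perception, inaudible to Amara.

non-diegetic, meta-diegetic, meta-diegetic, non-diegetic, meta-diegetic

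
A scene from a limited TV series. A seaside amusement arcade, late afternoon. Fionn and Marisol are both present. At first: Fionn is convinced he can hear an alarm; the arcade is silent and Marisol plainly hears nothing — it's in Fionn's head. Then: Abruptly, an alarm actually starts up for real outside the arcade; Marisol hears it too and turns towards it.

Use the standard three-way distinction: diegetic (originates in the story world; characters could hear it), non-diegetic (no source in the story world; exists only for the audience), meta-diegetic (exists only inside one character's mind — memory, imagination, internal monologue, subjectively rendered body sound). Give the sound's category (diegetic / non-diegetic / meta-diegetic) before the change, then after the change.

meta-diegetic, diegetic

Before the change: only Fionn 'hears' it — imagined, in his mind → meta-diegetic.
After the change: now there's a real external source and Marisol hears it too — in the story world → diegetic.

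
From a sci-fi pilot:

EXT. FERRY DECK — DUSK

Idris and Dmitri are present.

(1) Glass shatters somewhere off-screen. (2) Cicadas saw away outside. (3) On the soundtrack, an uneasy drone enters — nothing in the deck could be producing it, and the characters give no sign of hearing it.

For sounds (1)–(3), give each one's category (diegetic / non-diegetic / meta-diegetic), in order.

(1) is diegetic: an in-world source (glass); characters could hear it.
Sound (2): ambient/room sound belonging to the story's physical space, so diegetic.
(3) is non-diegetic: it has no source in the story world and no character can hear it — it's underscore.

diegetic, diegetic, non-diegetic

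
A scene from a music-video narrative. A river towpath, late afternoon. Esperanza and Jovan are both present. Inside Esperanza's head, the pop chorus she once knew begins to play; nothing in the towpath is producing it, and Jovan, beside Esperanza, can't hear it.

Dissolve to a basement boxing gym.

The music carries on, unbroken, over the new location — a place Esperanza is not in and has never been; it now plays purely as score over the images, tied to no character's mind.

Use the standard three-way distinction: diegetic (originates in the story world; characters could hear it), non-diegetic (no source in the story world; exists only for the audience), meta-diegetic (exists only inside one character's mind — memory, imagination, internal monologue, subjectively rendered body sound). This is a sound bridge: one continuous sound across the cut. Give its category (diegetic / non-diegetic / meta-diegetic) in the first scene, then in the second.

Scene one: the music exists only inside Esperanza's mind; Jovan can't hear it → meta-diegetic.
Scene two: it's detached from Esperanza entirely and plays over unrelated images with no in-world source — conventional underscore → non-diegetic.

meta-diegetic, non-diegetic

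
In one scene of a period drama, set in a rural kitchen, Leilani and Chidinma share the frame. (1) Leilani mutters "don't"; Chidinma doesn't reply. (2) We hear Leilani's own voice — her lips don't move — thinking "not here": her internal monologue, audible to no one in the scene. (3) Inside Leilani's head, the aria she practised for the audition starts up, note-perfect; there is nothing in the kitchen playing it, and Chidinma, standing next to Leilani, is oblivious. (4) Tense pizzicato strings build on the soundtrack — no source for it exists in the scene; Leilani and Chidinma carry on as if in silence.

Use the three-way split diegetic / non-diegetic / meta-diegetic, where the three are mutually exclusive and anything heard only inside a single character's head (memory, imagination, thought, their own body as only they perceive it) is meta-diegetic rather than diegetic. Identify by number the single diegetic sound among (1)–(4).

1

Sound (1): spoken by a character present in the story world, so diegetic.
(2) is meta-diegetic: it's Leilani's unspoken thought, heard only by the audience via her subjectivity.
Sound (3): the music is a memory playing inside Leilani's mind alone; no real-world source, Chidinma can't hear it, so meta-diegetic.
(4) score with no on-screen or off-screen source; it exists for the audience alone → non-diegetic.
Only (1) is diegetic.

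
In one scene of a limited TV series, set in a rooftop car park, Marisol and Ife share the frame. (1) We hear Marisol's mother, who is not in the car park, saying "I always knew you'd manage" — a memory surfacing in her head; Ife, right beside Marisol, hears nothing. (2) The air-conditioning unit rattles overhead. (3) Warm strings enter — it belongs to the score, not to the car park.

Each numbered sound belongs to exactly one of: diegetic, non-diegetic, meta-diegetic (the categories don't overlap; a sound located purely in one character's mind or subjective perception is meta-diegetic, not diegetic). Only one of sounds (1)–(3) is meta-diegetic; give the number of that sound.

1

Sound (1): a remembered line, private to Marisol — not present in the room, not audible to Ife, so meta-diegetic.
Sound (2): the air-conditioning unit is part of the location's real environment, so diegetic.
(3) is non-diegetic: it has no source in the story world and no character can hear it — it's underscore.
Only (1) is meta-diegetic.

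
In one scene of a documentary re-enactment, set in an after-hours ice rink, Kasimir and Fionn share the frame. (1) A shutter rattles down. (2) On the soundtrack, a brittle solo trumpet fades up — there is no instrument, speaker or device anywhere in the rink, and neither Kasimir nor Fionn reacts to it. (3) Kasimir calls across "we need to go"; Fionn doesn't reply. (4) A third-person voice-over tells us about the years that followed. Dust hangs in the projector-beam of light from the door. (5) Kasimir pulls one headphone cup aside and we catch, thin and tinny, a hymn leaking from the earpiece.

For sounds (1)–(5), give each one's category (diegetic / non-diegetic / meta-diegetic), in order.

(1) is diegetic: the sound comes from a shutter physically present in the location.
(2) is non-diegetic: score with no on-screen or off-screen source; it exists for the audience alone.
Sound (3): Kasimir is a character speaking aloud in the scene, so diegetic.
Sound (4): the narrator exists outside the story world, addressing only the audience, so non-diegetic.
(5) the headphones are an on-screen source → diegetic.

diegetic, non-diegetic, diegetic, non-diegetic, diegetic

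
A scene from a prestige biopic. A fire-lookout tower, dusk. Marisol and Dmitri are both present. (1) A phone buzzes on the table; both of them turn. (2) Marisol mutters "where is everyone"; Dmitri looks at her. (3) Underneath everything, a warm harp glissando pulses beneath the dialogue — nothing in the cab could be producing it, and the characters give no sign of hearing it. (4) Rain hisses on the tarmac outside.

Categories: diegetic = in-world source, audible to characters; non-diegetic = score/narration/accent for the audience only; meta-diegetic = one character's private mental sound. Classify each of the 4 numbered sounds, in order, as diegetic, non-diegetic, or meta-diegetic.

(1) is diegetic: the sound comes from a phone physically present in the location.
(2) is diegetic: on-screen dialogue — Marisol speaks and Dmitri is there to hear.
Sound (3): nothing in the cab produces it and the characters don't hear it — pure soundtrack, so non-diegetic.
Sound (4): rain is part of the location's real environment, so diegetic.

diegetic, diegetic, non-diegetic, diegetic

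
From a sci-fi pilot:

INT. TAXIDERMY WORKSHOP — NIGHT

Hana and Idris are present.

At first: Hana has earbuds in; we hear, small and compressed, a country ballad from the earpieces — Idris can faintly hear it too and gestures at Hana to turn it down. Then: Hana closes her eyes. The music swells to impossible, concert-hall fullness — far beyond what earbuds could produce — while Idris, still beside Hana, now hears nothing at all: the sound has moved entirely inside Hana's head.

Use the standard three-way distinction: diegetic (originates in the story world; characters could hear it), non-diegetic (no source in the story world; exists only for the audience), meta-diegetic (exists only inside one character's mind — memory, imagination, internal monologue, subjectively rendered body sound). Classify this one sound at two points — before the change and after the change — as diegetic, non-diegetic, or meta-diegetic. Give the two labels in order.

diegetic, meta-diegetic

Before the change: the earbuds are a physical source both characters can hear → diegetic.
After the change: the music now exists only as Hana's subjective experience; Idris can no longer hear it → meta-diegetic.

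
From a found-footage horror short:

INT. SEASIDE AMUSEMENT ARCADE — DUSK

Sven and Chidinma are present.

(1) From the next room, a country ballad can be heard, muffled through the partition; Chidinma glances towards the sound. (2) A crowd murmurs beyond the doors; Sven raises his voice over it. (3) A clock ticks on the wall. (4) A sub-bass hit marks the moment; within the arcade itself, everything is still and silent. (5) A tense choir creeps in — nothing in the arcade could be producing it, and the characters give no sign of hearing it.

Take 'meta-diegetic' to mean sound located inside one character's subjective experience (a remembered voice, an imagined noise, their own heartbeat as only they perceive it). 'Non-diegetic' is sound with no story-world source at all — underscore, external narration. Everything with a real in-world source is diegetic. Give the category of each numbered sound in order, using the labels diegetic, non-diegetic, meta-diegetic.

diegetic, diegetic, diegetic, non-diegetic, non-diegetic

(1) is diegetic: off-screen diegetic: the source is out of frame but still in the story's space.
Sound (2): it's the actual ambient sound of the location, so diegetic.
(3) a clock is a real object/event in the scene's world → diegetic.
Sound (4): nothing in the scene produces it; it's an accent added for the audience, so non-diegetic.
Sound (5): it has no source in the story world and no character can hear it — it's underscore, so non-diegetic.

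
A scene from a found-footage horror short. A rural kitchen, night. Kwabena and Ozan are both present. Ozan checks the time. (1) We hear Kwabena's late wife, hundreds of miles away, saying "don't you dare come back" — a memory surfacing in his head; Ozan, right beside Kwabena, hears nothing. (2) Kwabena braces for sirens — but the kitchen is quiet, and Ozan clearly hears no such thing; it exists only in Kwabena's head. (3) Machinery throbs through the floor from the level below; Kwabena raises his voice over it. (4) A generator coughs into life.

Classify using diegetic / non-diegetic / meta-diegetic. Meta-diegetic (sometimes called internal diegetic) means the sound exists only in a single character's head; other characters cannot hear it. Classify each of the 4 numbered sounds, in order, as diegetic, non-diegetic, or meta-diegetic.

Sound (1): the voice is a memory playing only inside Kwabena's mind; Ozan can't hear it, so meta-diegetic.
(2) subjective to Kwabena: the kitchen is silent and Ozan hears nothing → meta-diegetic.
Sound (3): ambient/room sound belonging to the story's physical space, so diegetic.
(4) an in-world source (a generator); characters could hear it → diegetic.

meta-diegetic, meta-diegetic, diegetic, diegetic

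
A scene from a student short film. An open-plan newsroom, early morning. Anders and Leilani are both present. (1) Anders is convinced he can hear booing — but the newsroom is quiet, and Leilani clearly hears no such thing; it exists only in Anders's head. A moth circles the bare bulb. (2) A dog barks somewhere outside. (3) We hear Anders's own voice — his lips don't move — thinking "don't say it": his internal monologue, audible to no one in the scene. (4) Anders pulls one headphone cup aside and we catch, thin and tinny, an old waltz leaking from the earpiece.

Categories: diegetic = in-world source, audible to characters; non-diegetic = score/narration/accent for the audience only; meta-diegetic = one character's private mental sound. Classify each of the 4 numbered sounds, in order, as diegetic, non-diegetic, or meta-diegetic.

meta-diegetic, diegetic, meta-diegetic, diegetic

Sound (1): subjective to Anders: the newsroom is silent and Leilani hears nothing, so meta-diegetic.
(2) an in-world source (a dog); characters could hear it → diegetic.
Sound (3): it's Anders's unspoken thought, heard only by the audience via his subjectivity, so meta-diegetic.
Sound (4): it's leaking from a physical pair of headphones in the scene, so diegetic.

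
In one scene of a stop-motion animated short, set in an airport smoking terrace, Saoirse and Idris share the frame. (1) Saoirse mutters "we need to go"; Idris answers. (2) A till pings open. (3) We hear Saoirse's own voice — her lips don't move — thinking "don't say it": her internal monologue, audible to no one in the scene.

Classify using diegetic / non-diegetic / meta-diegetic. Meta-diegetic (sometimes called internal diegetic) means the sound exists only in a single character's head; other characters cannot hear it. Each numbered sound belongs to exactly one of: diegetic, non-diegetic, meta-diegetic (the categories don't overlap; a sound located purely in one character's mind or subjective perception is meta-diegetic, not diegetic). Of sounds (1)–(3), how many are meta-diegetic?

Sound (1): on-screen dialogue — Saoirse speaks and Idris is there to hear, so diegetic.
(2) is diegetic: a till is a real object/event in the scene's world.
(3) it's Saoirse's unspoken thought, heard only by the audience via her subjectivity → meta-diegetic.
Meta-diegetic: (3) — that's 1.

1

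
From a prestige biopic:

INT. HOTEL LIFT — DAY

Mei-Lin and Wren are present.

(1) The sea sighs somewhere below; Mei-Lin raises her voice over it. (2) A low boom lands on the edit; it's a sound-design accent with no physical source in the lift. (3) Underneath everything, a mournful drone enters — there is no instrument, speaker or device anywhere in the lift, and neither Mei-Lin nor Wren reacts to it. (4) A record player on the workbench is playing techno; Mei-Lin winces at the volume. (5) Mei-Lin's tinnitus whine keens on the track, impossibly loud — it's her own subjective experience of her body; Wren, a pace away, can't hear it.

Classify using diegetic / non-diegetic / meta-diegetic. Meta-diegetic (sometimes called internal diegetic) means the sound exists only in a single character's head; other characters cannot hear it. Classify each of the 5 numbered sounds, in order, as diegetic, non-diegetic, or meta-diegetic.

(1) is diegetic: ambient/room sound belonging to the story's physical space.
(2) it's a sound-design accent with no in-world source; no one in the scene can hear it → non-diegetic.
Sound (3): score with no on-screen or off-screen source; it exists for the audience alone, so non-diegetic.
Sound (4): source music from a record player, which exists in the story world, so diegetic.
Sound (5): a subjective body sound — Mei-Lin's private perception, inaudible to Wren, so meta-diegetic.

diegetic, non-diegetic, non-diegetic, diegetic, meta-diegetic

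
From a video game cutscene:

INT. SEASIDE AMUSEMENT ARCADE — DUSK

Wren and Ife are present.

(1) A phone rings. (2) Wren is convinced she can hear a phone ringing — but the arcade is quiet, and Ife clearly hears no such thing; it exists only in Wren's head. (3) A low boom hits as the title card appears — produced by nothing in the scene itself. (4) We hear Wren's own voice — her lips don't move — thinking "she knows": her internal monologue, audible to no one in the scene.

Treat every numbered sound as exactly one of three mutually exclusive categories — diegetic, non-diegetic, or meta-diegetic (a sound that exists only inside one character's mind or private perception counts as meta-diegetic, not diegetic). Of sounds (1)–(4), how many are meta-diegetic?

2

(1) is diegetic: the sound comes from a phone physically present in the location.
(2) subjective to Wren: the arcade is silent and Ife hears nothing → meta-diegetic.
Sound (3): it's a sound-design accent with no in-world source; no one in the scene can hear it, so non-diegetic.
(4) Wren's thought-voice: a private mental sound no other character can hear → meta-diegetic.
Meta-diegetic: (2), (4) — that's 2.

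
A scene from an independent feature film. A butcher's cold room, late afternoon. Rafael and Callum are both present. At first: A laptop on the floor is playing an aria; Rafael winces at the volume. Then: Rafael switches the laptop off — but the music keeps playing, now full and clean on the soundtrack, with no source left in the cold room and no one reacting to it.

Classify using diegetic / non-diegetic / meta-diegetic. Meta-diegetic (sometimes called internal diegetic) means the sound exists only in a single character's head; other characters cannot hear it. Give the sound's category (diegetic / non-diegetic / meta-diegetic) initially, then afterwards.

diegetic, non-diegetic

Initially: a laptop is a real in-scene source and Rafael reacts to it → diegetic.
Afterwards: there is no longer any in-world source and no one can hear it — it has become underscore → non-diegetic.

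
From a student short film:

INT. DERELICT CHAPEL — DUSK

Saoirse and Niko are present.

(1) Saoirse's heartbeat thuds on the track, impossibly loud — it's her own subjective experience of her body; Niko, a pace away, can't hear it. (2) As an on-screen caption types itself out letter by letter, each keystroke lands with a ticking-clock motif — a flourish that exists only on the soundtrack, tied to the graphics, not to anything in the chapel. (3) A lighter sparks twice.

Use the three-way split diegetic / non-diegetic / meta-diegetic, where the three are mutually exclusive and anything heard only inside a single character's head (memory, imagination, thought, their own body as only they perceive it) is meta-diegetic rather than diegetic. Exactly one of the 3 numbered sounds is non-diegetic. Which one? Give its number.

2

(1) is meta-diegetic: a subjective body sound — Saoirse's private perception, inaudible to Niko.
(2) sound married to a title/caption — outside the diegesis by definition → non-diegetic.
(3) a lighter is a real object/event in the scene's world → diegetic.
Only (2) is non-diegetic.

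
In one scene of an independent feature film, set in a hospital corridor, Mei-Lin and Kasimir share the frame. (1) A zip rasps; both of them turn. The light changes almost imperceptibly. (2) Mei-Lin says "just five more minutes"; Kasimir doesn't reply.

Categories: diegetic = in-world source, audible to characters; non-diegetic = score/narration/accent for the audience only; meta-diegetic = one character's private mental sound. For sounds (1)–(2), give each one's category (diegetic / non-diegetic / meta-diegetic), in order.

(1) is diegetic: a zip is a real object/event in the scene's world.
(2) is diegetic: spoken by a character present in the story world.

diegetic, diegetic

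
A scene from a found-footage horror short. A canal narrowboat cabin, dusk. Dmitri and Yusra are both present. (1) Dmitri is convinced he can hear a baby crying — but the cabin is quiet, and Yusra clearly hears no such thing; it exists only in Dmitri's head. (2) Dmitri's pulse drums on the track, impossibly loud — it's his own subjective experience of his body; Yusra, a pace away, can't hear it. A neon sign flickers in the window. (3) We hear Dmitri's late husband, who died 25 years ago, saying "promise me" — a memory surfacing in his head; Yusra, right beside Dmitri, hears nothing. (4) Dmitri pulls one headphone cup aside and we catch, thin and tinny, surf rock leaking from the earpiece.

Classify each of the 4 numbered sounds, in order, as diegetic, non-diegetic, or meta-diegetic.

(1) is meta-diegetic: Dmitri alone 'hears' it — an imagined sound, not present in the space.
Sound (2): point-of-audition from inside Dmitri's body; not a sound in the room, so meta-diegetic.
(3) is meta-diegetic: a remembered line, private to Dmitri — not present in the room, not audible to Yusra.
Sound (4): the headphones are an on-screen source, so diegetic.

meta-diegetic, meta-diegetic, meta-diegetic, diegetic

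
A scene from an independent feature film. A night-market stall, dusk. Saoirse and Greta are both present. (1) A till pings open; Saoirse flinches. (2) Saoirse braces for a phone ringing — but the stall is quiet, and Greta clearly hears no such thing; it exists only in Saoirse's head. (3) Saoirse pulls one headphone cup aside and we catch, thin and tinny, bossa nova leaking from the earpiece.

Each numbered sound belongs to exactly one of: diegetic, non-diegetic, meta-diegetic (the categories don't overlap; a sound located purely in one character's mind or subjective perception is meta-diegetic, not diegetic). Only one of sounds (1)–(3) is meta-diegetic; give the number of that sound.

2

Sound (1): an in-world source (a till); characters could hear it, so diegetic.
Sound (2): subjective to Saoirse: the stall is silent and Greta hears nothing, so meta-diegetic.
Sound (3): the headphones are an on-screen source, so diegetic.
Only (2) is meta-diegetic.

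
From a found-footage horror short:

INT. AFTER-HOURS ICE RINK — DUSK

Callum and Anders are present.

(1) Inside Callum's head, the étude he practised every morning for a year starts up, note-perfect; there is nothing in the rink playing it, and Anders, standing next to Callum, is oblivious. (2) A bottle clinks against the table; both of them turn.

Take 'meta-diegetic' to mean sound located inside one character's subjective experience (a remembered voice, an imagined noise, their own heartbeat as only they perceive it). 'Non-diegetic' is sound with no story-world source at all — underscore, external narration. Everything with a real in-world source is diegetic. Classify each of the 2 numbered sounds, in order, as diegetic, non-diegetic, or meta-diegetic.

meta-diegetic, diegetic

(1) is meta-diegetic: remembered music, private to Callum — Anders is oblivious because it isn't in the room.
Sound (2): the sound comes from a bottle physically present in the location, so diegetic.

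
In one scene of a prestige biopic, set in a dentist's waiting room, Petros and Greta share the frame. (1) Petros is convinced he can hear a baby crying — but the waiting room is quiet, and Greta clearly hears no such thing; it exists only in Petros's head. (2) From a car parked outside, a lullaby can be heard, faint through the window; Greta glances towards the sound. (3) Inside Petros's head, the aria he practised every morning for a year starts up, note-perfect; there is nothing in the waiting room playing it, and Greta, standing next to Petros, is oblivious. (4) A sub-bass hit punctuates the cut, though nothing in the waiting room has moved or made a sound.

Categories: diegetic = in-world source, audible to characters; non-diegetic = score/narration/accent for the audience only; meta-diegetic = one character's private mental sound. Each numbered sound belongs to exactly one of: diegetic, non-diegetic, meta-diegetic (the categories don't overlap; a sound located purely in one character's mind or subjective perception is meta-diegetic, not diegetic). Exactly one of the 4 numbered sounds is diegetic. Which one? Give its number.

Sound (1): the sound is imagined by Petros; nothing in the story world is producing it and Greta can't hear it, so meta-diegetic.
Sound (2): off-screen diegetic: the source is out of frame but still in the story's space, so diegetic.
(3) is meta-diegetic: the music is a memory playing inside Petros's mind alone; no real-world source, Greta can't hear it.
(4) it's a sound-design accent with no in-world source; no one in the scene can hear it → non-diegetic.
Only (2) is diegetic.

2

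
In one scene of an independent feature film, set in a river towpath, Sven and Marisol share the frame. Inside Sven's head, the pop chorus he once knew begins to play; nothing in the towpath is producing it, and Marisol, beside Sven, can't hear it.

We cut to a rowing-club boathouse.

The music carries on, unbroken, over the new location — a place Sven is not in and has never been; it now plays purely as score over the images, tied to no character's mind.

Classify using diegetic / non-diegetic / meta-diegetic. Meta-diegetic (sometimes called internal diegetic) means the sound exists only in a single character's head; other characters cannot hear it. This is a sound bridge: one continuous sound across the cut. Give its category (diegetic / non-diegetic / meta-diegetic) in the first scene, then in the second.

Scene one: the music exists only inside Sven's mind; Marisol can't hear it → meta-diegetic.
Scene two: it's detached from Sven entirely and plays over unrelated images with no in-world source — conventional underscore → non-diegetic.

meta-diegetic, non-diegetic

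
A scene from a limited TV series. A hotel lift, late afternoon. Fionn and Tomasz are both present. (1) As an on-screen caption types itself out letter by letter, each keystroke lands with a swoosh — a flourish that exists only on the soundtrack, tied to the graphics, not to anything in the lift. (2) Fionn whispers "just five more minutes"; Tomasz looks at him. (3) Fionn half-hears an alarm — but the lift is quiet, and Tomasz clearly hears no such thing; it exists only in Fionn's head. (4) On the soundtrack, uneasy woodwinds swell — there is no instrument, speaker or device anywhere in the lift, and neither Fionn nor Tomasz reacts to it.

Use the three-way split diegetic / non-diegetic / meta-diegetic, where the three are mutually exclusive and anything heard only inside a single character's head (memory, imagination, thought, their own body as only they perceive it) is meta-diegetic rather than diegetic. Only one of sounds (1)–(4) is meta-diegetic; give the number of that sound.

Sound (1): sound married to a title/caption — outside the diegesis by definition, so non-diegetic.
(2) is diegetic: Fionn is a character speaking aloud in the scene.
Sound (3): the sound is imagined by Fionn; nothing in the story world is producing it and Tomasz can't hear it, so meta-diegetic.
(4) score with no on-screen or off-screen source; it exists for the audience alone → non-diegetic.
Only (3) is meta-diegetic.

3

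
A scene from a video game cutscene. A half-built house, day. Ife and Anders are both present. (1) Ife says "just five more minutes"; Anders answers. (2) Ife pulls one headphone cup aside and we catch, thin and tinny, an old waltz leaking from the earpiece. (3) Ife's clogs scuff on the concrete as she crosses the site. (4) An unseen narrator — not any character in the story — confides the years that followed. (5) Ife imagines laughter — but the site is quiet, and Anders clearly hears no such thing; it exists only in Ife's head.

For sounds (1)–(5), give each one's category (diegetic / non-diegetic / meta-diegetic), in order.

diegetic, diegetic, diegetic, non-diegetic, meta-diegetic

(1) spoken by a character present in the story world → diegetic.
(2) is diegetic: the headphones are an on-screen source.
Sound (3): it's the physical sound of Ife moving in the space, so diegetic.
(4) the narrator exists outside the story world, addressing only the audience → non-diegetic.
(5) Ife alone 'hears' it — an imagined sound, not present in the space → meta-diegetic.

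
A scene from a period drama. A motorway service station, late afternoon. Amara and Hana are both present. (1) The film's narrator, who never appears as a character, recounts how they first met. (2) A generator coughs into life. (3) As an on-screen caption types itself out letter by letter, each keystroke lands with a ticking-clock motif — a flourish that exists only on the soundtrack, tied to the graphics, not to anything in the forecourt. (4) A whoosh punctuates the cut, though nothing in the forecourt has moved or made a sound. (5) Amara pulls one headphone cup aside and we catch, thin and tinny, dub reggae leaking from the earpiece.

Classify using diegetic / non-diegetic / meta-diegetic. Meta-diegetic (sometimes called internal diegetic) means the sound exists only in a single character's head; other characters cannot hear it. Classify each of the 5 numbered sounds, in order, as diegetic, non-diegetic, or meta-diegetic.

non-diegetic, diegetic, non-diegetic, non-diegetic, diegetic

(1) external voice-over — not a character, not heard by anyone in the scene → non-diegetic.
(2) a generator is a real object/event in the scene's world → diegetic.
(3) the caption isn't part of the story world, so neither is the sound tied to it → non-diegetic.
(4) an editorial stinger — it belongs to the cut, not the story world → non-diegetic.
(5) is diegetic: the headphones are an on-screen source.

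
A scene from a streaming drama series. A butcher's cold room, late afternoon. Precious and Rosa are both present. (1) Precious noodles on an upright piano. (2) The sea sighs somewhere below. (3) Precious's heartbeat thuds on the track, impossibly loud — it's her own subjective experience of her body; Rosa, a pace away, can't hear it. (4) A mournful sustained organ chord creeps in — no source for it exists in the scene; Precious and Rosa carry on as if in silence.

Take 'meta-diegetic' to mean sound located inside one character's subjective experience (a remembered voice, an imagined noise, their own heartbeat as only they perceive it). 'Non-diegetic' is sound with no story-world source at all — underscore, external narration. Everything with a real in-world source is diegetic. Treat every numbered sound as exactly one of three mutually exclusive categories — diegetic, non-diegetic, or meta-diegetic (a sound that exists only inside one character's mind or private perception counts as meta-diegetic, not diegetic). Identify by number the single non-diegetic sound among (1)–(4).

4

(1) is diegetic: Precious is producing the music live, in the story world.
Sound (2): the sea is part of the location's real environment, so diegetic.
Sound (3): it's Precious's internal bodily sensation rendered as sound; only Precious 'hears' it, so meta-diegetic.
(4) it has no source in the story world and no character can hear it — it's underscore → non-diegetic.
Only (4) is non-diegetic.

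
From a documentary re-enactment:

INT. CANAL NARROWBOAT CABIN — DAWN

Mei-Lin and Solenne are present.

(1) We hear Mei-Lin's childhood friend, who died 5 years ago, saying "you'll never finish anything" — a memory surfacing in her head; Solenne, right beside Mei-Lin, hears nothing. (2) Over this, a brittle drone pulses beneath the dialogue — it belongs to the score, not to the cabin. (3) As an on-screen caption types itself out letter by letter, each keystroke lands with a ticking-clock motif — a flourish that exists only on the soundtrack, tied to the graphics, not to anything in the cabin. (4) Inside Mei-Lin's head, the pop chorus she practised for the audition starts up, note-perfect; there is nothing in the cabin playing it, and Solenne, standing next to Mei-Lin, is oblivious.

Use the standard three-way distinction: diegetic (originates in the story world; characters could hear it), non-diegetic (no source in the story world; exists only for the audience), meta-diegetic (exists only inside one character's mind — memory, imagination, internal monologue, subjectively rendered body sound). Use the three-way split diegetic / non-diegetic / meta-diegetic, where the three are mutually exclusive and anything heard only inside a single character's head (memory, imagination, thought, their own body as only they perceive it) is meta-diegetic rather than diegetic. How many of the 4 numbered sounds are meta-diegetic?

(1) it's Mei-Lin's recollection rendered as sound; the other character can't hear it → meta-diegetic.
(2) is non-diegetic: it has no source in the story world and no character can hear it — it's underscore.
(3) is non-diegetic: it accompanies on-screen graphics, not anything inside the story world.
(4) is meta-diegetic: the music is a memory playing inside Mei-Lin's mind alone; no real-world source, Solenne can't hear it.
Meta-diegetic: (1), (4) — that's 2.

2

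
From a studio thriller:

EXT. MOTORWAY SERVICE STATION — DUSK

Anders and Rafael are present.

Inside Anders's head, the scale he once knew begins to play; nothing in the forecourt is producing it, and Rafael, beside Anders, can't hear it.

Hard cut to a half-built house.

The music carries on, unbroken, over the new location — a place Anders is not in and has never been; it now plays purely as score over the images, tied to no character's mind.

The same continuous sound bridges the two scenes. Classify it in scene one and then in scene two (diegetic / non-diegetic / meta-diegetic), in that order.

Scene one: the music exists only inside Anders's mind; Rafael can't hear it → meta-diegetic.
Scene two: it's detached from Anders entirely and plays over unrelated images with no in-world source — conventional underscore → non-diegetic.

meta-diegetic, non-diegetic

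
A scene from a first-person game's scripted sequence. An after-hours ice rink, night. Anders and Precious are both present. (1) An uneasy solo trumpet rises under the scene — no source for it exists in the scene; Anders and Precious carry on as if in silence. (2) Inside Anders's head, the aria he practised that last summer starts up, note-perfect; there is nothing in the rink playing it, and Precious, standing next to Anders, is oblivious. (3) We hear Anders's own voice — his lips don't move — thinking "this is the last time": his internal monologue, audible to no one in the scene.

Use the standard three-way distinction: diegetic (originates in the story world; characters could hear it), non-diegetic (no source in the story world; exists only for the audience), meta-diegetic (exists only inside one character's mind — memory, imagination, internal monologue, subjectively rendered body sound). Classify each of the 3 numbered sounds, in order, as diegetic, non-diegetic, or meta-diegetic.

non-diegetic, meta-diegetic, meta-diegetic

Sound (1): nothing in the rink produces it and the characters don't hear it — pure soundtrack, so non-diegetic.
(2) is meta-diegetic: remembered music, private to Anders — Precious is oblivious because it isn't in the room.
(3) Anders's thought-voice: a private mental sound no other character can hear → meta-diegetic.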